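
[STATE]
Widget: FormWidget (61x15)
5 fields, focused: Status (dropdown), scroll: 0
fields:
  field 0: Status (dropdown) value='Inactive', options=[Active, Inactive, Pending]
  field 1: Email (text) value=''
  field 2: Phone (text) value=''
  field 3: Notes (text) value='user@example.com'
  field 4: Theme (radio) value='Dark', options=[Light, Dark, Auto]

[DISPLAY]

> Status:     [Inactive                                    ▼]
  Email:      [                                             ]
  Phone:      [                                             ]
  Notes:      [user@example.com                             ]
  Theme:      ( ) Light  (●) Dark  ( ) Auto                  
                                                             
                                                             
                                                             
                                                             
                                                             
                                                             
                                                             
                                                             
                                                             
                                                             


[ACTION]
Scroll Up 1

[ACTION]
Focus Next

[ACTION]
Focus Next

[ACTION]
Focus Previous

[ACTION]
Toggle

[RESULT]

  Status:     [Inactive                                    ▼]
> Email:      [                                             ]
  Phone:      [                                             ]
  Notes:      [user@example.com                             ]
  Theme:      ( ) Light  (●) Dark  ( ) Auto                  
                                                             
                                                             
                                                             
                                                             
                                                             
                                                             
                                                             
                                                             
                                                             
                                                             


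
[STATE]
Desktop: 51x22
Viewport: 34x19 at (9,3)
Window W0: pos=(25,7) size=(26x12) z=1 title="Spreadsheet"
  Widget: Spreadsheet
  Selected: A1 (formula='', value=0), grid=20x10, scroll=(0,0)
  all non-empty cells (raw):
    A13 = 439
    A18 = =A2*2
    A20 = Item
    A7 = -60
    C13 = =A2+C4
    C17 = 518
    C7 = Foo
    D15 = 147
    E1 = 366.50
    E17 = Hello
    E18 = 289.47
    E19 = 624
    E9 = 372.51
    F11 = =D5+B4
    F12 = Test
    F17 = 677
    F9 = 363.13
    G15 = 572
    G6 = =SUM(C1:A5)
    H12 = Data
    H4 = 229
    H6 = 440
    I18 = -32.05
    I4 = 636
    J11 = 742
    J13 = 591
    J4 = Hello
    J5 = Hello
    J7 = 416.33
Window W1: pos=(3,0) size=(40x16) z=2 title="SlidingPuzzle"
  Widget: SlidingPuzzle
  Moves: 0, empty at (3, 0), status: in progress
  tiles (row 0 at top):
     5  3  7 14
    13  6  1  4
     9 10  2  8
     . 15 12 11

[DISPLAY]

┬────┬────┬────┐                 ┃
│  3 │  7 │ 14 │                 ┃
┼────┼────┼────┤                 ┃
│  6 │  1 │  4 │                 ┃
┼────┼────┼────┤                 ┃
│ 10 │  2 │  8 │                 ┃
┼────┼────┼────┤                 ┃
│ 15 │ 12 │ 11 │                 ┃
┴────┴────┴────┘                 ┃
: 0                              ┃
                                 ┃
                                 ┃
━━━━━━━━━━━━━━━━━━━━━━━━━━━━━━━━━┛
                ┃  4        0     
                ┃  5        0     
                ┗━━━━━━━━━━━━━━━━━
                                  
                                  
                                  


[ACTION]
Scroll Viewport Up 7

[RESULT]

━━━━━━━━━━━━━━━━━━━━━━━━━━━━━━━━━┓
ingPuzzle                        ┃
─────────────────────────────────┨
┬────┬────┬────┐                 ┃
│  3 │  7 │ 14 │                 ┃
┼────┼────┼────┤                 ┃
│  6 │  1 │  4 │                 ┃
┼────┼────┼────┤                 ┃
│ 10 │  2 │  8 │                 ┃
┼────┼────┼────┤                 ┃
│ 15 │ 12 │ 11 │                 ┃
┴────┴────┴────┘                 ┃
: 0                              ┃
                                 ┃
                                 ┃
━━━━━━━━━━━━━━━━━━━━━━━━━━━━━━━━━┛
                ┃  4        0     
                ┃  5        0     
                ┗━━━━━━━━━━━━━━━━━


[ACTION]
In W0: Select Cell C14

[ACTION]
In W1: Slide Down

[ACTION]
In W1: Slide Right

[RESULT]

━━━━━━━━━━━━━━━━━━━━━━━━━━━━━━━━━┓
ingPuzzle                        ┃
─────────────────────────────────┨
┬────┬────┬────┐                 ┃
│  3 │  7 │ 14 │                 ┃
┼────┼────┼────┤                 ┃
│  6 │  1 │  4 │                 ┃
┼────┼────┼────┤                 ┃
│ 10 │  2 │  8 │                 ┃
┼────┼────┼────┤                 ┃
│ 15 │ 12 │ 11 │                 ┃
┴────┴────┴────┘                 ┃
: 1                              ┃
                                 ┃
                                 ┃
━━━━━━━━━━━━━━━━━━━━━━━━━━━━━━━━━┛
                ┃  4        0     
                ┃  5        0     
                ┗━━━━━━━━━━━━━━━━━


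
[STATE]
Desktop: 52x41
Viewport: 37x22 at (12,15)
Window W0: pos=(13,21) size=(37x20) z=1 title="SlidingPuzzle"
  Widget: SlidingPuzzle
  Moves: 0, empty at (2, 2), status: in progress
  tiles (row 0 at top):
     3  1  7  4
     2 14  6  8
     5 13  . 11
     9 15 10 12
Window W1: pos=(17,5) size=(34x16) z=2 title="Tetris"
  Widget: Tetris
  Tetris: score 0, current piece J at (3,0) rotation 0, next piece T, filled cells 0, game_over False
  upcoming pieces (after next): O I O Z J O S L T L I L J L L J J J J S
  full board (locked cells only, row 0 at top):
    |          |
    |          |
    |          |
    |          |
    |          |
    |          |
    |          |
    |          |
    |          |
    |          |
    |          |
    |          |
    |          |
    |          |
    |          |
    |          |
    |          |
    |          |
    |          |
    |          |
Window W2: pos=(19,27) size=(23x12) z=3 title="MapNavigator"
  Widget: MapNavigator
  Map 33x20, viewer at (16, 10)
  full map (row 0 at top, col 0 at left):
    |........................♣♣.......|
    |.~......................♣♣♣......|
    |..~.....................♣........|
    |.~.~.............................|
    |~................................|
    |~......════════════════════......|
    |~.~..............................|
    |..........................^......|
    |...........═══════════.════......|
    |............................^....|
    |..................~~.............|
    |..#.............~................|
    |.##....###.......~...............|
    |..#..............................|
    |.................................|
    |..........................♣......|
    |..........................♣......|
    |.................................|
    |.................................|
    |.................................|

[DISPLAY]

     ┃          │0                   
     ┃          │                    
     ┃          │                    
     ┃          │                    
     ┃          │                    
     ┗━━━━━━━━━━━━━━━━━━━━━━━━━━━━━━━
 ┏━━━━━━━━━━━━━━━━━━━━━━━━━━━━━━━━━━━
 ┃ SlidingPuzzle                     
 ┠───────────────────────────────────
 ┃┌────┬────┬────┬────┐              
 ┃│  3 │  1 │  7 │  4 │              
 ┃├────┼────┼────┼────┤              
 ┃│  2 ┏━━━━━━━━━━━━━━━━━━━━━┓       
 ┃├────┃ MapNavigator        ┃       
 ┃│  5 ┠─────────────────────┨       
 ┃├────┃.....................┃       
 ┃│  9 ┃....................^┃       
 ┃└────┃.....═══════════.════┃       
 ┃Moves┃.....................┃       
 ┃     ┃..........@.~~.......┃       
 ┃     ┃..........~..........┃       
 ┃     ┃.###.......~.........┃       


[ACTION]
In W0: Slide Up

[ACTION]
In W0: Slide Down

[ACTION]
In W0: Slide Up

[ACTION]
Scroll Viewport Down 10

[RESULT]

     ┃          │                    
     ┗━━━━━━━━━━━━━━━━━━━━━━━━━━━━━━━
 ┏━━━━━━━━━━━━━━━━━━━━━━━━━━━━━━━━━━━
 ┃ SlidingPuzzle                     
 ┠───────────────────────────────────
 ┃┌────┬────┬────┬────┐              
 ┃│  3 │  1 │  7 │  4 │              
 ┃├────┼────┼────┼────┤              
 ┃│  2 ┏━━━━━━━━━━━━━━━━━━━━━┓       
 ┃├────┃ MapNavigator        ┃       
 ┃│  5 ┠─────────────────────┨       
 ┃├────┃.....................┃       
 ┃│  9 ┃....................^┃       
 ┃└────┃.....═══════════.════┃       
 ┃Moves┃.....................┃       
 ┃     ┃..........@.~~.......┃       
 ┃     ┃..........~..........┃       
 ┃     ┃.###.......~.........┃       
 ┃     ┃.....................┃       
 ┃     ┗━━━━━━━━━━━━━━━━━━━━━┛       
 ┃                                   
 ┗━━━━━━━━━━━━━━━━━━━━━━━━━━━━━━━━━━━


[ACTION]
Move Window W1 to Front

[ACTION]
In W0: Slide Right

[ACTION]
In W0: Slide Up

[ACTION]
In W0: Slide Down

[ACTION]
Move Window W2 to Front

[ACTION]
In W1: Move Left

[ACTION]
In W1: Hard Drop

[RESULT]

     ┃  ███     │                    
     ┗━━━━━━━━━━━━━━━━━━━━━━━━━━━━━━━
 ┏━━━━━━━━━━━━━━━━━━━━━━━━━━━━━━━━━━━
 ┃ SlidingPuzzle                     
 ┠───────────────────────────────────
 ┃┌────┬────┬────┬────┐              
 ┃│  3 │  1 │  7 │  4 │              
 ┃├────┼────┼────┼────┤              
 ┃│  2 ┏━━━━━━━━━━━━━━━━━━━━━┓       
 ┃├────┃ MapNavigator        ┃       
 ┃│  5 ┠─────────────────────┨       
 ┃├────┃.....................┃       
 ┃│  9 ┃....................^┃       
 ┃└────┃.....═══════════.════┃       
 ┃Moves┃.....................┃       
 ┃     ┃..........@.~~.......┃       
 ┃     ┃..........~..........┃       
 ┃     ┃.###.......~.........┃       
 ┃     ┃.....................┃       
 ┃     ┗━━━━━━━━━━━━━━━━━━━━━┛       
 ┃                                   
 ┗━━━━━━━━━━━━━━━━━━━━━━━━━━━━━━━━━━━


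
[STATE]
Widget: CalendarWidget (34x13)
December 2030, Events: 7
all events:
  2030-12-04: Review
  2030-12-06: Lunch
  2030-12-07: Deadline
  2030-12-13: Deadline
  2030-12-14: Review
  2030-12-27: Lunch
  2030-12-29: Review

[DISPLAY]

          December 2030           
Mo Tu We Th Fr Sa Su              
                   1              
 2  3  4*  5  6*  7*  8           
 9 10 11 12 13* 14* 15            
16 17 18 19 20 21 22              
23 24 25 26 27* 28 29*            
30 31                             
                                  
                                  
                                  
                                  
                                  


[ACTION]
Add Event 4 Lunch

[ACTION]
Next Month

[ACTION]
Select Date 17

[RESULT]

           January 2031           
Mo Tu We Th Fr Sa Su              
       1  2  3  4  5              
 6  7  8  9 10 11 12              
13 14 15 16 [17] 18 19            
20 21 22 23 24 25 26              
27 28 29 30 31                    
                                  
                                  
                                  
                                  
                                  
                                  


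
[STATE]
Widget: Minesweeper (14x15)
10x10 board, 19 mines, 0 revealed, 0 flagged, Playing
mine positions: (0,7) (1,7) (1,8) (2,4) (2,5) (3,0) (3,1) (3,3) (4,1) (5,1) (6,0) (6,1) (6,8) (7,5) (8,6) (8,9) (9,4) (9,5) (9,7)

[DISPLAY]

■■■■■■■■■■    
■■■■■■■■■■    
■■■■■■■■■■    
■■■■■■■■■■    
■■■■■■■■■■    
■■■■■■■■■■    
■■■■■■■■■■    
■■■■■■■■■■    
■■■■■■■■■■    
■■■■■■■■■■    
              
              
              
              
              


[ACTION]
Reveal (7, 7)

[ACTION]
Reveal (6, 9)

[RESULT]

■■■■■■■■■■    
■■■■■■■■■■    
■■■■■■■■■■    
■■■■■■■■■■    
■■■■■■■■■■    
■■■■■■■■■■    
■■■■■■■■■1    
■■■■■■■2■■    
■■■■■■■■■■    
■■■■■■■■■■    
              
              
              
              
              


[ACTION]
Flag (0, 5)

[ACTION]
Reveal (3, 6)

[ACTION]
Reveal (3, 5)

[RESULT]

■■■■■⚑■■■■    
■■■■■■■■■■    
■■■■■■■■■■    
■■■■■21■■■    
■■■■■■■■■■    
■■■■■■■■■■    
■■■■■■■■■1    
■■■■■■■2■■    
■■■■■■■■■■    
■■■■■■■■■■    
              
              
              
              
              


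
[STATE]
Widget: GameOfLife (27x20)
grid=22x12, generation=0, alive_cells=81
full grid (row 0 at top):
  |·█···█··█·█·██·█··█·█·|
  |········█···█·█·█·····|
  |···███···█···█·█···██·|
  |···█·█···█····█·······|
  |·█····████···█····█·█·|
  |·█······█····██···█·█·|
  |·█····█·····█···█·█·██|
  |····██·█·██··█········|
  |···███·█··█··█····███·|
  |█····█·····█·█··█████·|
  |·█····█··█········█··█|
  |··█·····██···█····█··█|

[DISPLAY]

Gen: 0                     
·█···█··█·█·██·█··█·█·     
········█···█·█·█·····     
···███···█···█·█···██·     
···█·█···█····█·······     
·█····████···█····█·█·     
·█······█····██···█·█·     
·█····█·····█···█·█·██     
····██·█·██··█········     
···███·█··█··█····███·     
█····█·····█·█··█████·     
·█····█··█········█··█     
··█·····██···█····█··█     
                           
                           
                           
                           
                           
                           
                           


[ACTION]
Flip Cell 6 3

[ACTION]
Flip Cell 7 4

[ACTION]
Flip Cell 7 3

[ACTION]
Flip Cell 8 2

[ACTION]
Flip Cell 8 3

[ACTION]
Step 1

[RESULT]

Gen: 1                     
·········█·█████······     
·····█··█··██···█···█·     
···█·█··██···█·█······     
··██·█·█·██··██·····█·     
··█···██·█···█········     
██····█·██··███···█·█·     
····█·████··█·█··█··██     
···█·█·███████···██··█     
···█·█··████·██·····█·     
·█··██····█·█········█     
·█······███·█········█     
········██············     
                           
                           
                           
                           
                           
                           
                           


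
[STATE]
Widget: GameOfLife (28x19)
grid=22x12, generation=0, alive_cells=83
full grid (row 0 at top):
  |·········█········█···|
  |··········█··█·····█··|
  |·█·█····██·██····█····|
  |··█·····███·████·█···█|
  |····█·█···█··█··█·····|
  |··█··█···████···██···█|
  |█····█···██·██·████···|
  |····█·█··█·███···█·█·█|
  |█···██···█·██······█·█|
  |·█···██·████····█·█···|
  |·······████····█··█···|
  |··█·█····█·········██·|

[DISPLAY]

Gen: 0                      
·········█········█···      
··········█··█·····█··      
·█·█····██·██····█····      
··█·····███·████·█···█      
····█·█···█··█··█·····      
··█··█···████···██···█      
█····█···██·██·████···      
····█·█··█·███···█·█·█      
█···██···█·██······█·█      
·█···██·████····█·█···      
·······████····█··█···      
··█·█····█·········██·      
                            
                            
                            
                            
                            
                            


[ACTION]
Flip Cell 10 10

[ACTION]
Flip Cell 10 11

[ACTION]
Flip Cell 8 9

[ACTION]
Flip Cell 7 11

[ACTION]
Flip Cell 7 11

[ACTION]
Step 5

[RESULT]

Gen: 5                      
······················      
·················█····      
·······██········█····      
······██·█············      
······██·█············      
··█·█···█·············      
·█··█··██··········██·      
··█···█···········██··      
··················██··      
···█·············█·█··      
····█·█··········███··      
·····█············█···      
                            
                            
                            
                            
                            
                            


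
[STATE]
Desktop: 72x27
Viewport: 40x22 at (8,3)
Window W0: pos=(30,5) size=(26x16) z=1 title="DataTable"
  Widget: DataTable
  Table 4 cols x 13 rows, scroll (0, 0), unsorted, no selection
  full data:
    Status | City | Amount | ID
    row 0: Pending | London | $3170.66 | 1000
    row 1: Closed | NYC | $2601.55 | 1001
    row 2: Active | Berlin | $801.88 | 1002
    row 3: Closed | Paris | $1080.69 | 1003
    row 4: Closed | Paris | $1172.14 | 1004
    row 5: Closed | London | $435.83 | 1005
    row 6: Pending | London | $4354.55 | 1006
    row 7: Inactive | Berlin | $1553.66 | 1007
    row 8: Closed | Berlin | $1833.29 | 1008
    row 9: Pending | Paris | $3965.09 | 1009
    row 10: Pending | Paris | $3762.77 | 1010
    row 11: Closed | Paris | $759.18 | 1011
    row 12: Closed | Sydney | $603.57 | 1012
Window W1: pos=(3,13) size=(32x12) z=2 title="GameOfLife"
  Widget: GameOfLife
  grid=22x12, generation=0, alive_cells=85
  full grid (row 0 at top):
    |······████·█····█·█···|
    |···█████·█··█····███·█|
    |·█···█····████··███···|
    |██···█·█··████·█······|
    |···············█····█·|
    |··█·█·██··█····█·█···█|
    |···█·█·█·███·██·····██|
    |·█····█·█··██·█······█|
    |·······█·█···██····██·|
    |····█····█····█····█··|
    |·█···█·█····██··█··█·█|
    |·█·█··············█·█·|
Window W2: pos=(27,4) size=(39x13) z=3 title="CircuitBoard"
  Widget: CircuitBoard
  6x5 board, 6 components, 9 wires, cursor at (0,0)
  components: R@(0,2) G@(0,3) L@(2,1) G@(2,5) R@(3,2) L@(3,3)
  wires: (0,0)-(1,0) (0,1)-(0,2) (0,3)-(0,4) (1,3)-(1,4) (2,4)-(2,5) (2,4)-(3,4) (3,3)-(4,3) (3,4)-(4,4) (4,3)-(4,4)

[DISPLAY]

                                        
                   ┏━━━━━━━━━━━━━━━━━━━━
                   ┃ CircuitBoard       
                   ┠────────────────────
                   ┃   0 1 2 3 4 5      
                   ┃0  [.]  · ─ R   G ─ 
                   ┃    │               
                   ┃1   ·           · ─ 
                   ┃                    
                   ┃2       L           
━━━━━━━━━━━━━━━━━━━┃                    
eOfLife            ┃3           R   L   
───────────────────┃                │   
 0                 ┗━━━━━━━━━━━━━━━━━━━━
·█····████··███···        ┃tive│Berlin│$
·█·█··████·█······        ┃ed  │Berlin│$
···········█····█·        ┃ing │Paris │$
█·██··█····█·█···█        ┃━━━━━━━━━━━━━
·█·█·███·██·····██        ┃             
··█·█··██·█······█        ┃             
···█·█···██····██·        ┃             
━━━━━━━━━━━━━━━━━━━━━━━━━━┛             


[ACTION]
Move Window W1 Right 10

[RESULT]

                                        
                   ┏━━━━━━━━━━━━━━━━━━━━
                   ┃ CircuitBoard       
                   ┠────────────────────
                   ┃   0 1 2 3 4 5      
                   ┃0  [.]  · ─ R   G ─ 
                   ┃    │               
                   ┃1   ·           · ─ 
                   ┃                    
                   ┃2       L           
     ┏━━━━━━━━━━━━━┃                    
     ┃ GameOfLife  ┃3           R   L   
     ┠─────────────┃                │   
     ┃Gen: 0       ┗━━━━━━━━━━━━━━━━━━━━
     ┃·█···█····████··███···        ┃n│$
     ┃██···█·█··████·█······        ┃n│$
     ┃···············█····█·        ┃ │$
     ┃··█·█·██··█····█·█···█        ┃━━━
     ┃···█·█·█·███·██·····██        ┃   
     ┃·█····█·█··██·█······█        ┃   
     ┃·······█·█···██····██·        ┃   
     ┗━━━━━━━━━━━━━━━━━━━━━━━━━━━━━━┛   


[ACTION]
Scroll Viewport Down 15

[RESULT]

                   ┃ CircuitBoard       
                   ┠────────────────────
                   ┃   0 1 2 3 4 5      
                   ┃0  [.]  · ─ R   G ─ 
                   ┃    │               
                   ┃1   ·           · ─ 
                   ┃                    
                   ┃2       L           
     ┏━━━━━━━━━━━━━┃                    
     ┃ GameOfLife  ┃3           R   L   
     ┠─────────────┃                │   
     ┃Gen: 0       ┗━━━━━━━━━━━━━━━━━━━━
     ┃·█···█····████··███···        ┃n│$
     ┃██···█·█··████·█······        ┃n│$
     ┃···············█····█·        ┃ │$
     ┃··█·█·██··█····█·█···█        ┃━━━
     ┃···█·█·█·███·██·····██        ┃   
     ┃·█····█·█··██·█······█        ┃   
     ┃·······█·█···██····██·        ┃   
     ┗━━━━━━━━━━━━━━━━━━━━━━━━━━━━━━┛   
                                        
                                        


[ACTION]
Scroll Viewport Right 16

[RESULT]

   ┃ CircuitBoard                       
   ┠────────────────────────────────────
   ┃   0 1 2 3 4 5                      
   ┃0  [.]  · ─ R   G ─ ·               
   ┃    │                               
   ┃1   ·           · ─ ·               
   ┃                                    
   ┃2       L           · ─ G           
━━━┃                    │               
e  ┃3           R   L   ·               
───┃                │   │               
   ┗━━━━━━━━━━━━━━━━━━━━━━━━━━━━━━━━━━━━
████··███···        ┃n│$1553.66┃        
████·█······        ┃n│$1833.29┃        
·····█····█·        ┃ │$3965.09┃        
█····█·█···█        ┃━━━━━━━━━━┛        
██·██·····██        ┃                   
·██·█······█        ┃                   
···██····██·        ┃                   
━━━━━━━━━━━━━━━━━━━━┛                   
                                        
                                        


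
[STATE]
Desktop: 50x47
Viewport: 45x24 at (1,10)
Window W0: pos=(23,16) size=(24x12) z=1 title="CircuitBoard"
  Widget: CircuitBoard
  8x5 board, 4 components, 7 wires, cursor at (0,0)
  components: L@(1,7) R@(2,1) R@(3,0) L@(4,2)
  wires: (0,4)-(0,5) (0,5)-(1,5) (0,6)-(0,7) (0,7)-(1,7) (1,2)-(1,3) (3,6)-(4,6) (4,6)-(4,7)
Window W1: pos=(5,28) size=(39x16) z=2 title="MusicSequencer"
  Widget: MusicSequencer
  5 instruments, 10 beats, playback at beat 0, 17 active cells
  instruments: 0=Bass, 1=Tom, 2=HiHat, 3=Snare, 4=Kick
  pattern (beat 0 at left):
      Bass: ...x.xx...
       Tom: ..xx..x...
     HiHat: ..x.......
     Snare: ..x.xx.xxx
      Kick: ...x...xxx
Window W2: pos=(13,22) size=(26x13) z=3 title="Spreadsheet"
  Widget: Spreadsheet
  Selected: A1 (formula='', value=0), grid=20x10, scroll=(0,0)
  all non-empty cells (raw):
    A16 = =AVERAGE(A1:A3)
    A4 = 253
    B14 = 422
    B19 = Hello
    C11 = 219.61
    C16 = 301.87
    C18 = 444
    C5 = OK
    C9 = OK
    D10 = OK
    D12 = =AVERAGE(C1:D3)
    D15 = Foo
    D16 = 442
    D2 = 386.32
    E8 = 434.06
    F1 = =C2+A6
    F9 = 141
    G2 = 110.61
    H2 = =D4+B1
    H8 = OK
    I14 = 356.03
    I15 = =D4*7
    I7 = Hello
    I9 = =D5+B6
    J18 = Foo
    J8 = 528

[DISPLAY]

                                             
                                             
                                             
                                             
                                             
                                             
                      ┏━━━━━━━━━━━━━━━━━━━━━━
                      ┃ CircuitBoard         
                      ┠──────────────────────
                      ┃   0 1 2 3 4 5 6 7    
                      ┃0  [.]              · 
                      ┃                      
            ┏━━━━━━━━━━━━━━━━━━━━━━━━┓ ·     
            ┃ Spreadsheet            ┃       
            ┠────────────────────────┨       
            ┃A1:                     ┃       
            ┃       A       B       C┃       
            ┃------------------------┃━━━━━━━
    ┏━━━━━━━┃  1      [0]       0    ┃━━━━┓  
    ┃ MusicS┃  2        0       0    ┃    ┃  
    ┠───────┃  3        0       0    ┃────┨  
    ┃      ▼┃  4      253       0    ┃    ┃  
    ┃  Bass·┃  5        0       0OK  ┃    ┃  
    ┃   Tom·┃  6        0       0    ┃    ┃  


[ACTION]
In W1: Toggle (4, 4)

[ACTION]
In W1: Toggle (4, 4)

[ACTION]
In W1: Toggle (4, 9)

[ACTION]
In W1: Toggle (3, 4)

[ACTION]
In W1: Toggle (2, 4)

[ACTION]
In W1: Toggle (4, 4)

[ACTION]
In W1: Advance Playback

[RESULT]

                                             
                                             
                                             
                                             
                                             
                                             
                      ┏━━━━━━━━━━━━━━━━━━━━━━
                      ┃ CircuitBoard         
                      ┠──────────────────────
                      ┃   0 1 2 3 4 5 6 7    
                      ┃0  [.]              · 
                      ┃                      
            ┏━━━━━━━━━━━━━━━━━━━━━━━━┓ ·     
            ┃ Spreadsheet            ┃       
            ┠────────────────────────┨       
            ┃A1:                     ┃       
            ┃       A       B       C┃       
            ┃------------------------┃━━━━━━━
    ┏━━━━━━━┃  1      [0]       0    ┃━━━━┓  
    ┃ MusicS┃  2        0       0    ┃    ┃  
    ┠───────┃  3        0       0    ┃────┨  
    ┃      0┃  4      253       0    ┃    ┃  
    ┃  Bass·┃  5        0       0OK  ┃    ┃  
    ┃   Tom·┃  6        0       0    ┃    ┃  


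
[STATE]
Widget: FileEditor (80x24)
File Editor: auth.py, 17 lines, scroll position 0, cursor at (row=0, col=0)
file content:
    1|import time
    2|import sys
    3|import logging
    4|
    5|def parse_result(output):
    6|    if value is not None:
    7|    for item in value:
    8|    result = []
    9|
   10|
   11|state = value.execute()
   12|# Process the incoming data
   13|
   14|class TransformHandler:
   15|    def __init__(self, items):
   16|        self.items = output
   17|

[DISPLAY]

█mport time                                                                    ▲
import sys                                                                     █
import logging                                                                 ░
                                                                               ░
def parse_result(output):                                                      ░
    if value is not None:                                                      ░
    for item in value:                                                         ░
    result = []                                                                ░
                                                                               ░
                                                                               ░
state = value.execute()                                                        ░
# Process the incoming data                                                    ░
                                                                               ░
class TransformHandler:                                                        ░
    def __init__(self, items):                                                 ░
        self.items = output                                                    ░
                                                                               ░
                                                                               ░
                                                                               ░
                                                                               ░
                                                                               ░
                                                                               ░
                                                                               ░
                                                                               ▼


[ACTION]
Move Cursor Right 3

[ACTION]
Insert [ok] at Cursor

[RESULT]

impok█rt time                                                                  ▲
import sys                                                                     █
import logging                                                                 ░
                                                                               ░
def parse_result(output):                                                      ░
    if value is not None:                                                      ░
    for item in value:                                                         ░
    result = []                                                                ░
                                                                               ░
                                                                               ░
state = value.execute()                                                        ░
# Process the incoming data                                                    ░
                                                                               ░
class TransformHandler:                                                        ░
    def __init__(self, items):                                                 ░
        self.items = output                                                    ░
                                                                               ░
                                                                               ░
                                                                               ░
                                                                               ░
                                                                               ░
                                                                               ░
                                                                               ░
                                                                               ▼


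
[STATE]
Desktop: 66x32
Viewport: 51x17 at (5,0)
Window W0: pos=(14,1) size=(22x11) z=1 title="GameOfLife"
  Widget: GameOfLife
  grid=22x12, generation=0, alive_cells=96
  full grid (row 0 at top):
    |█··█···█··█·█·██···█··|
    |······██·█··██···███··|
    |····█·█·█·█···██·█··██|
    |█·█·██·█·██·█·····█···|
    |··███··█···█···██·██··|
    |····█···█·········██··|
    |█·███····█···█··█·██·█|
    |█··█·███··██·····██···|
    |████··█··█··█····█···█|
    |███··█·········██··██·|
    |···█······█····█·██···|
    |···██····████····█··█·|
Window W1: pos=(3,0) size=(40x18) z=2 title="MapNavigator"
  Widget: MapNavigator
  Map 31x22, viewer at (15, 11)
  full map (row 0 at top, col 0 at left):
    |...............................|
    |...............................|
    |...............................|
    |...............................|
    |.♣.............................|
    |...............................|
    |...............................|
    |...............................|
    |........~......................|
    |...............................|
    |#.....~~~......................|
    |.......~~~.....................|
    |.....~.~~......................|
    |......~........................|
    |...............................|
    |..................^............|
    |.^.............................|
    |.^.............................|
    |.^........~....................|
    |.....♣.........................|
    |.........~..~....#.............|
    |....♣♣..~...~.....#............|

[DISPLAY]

━━━━━━━━━━━━━━━━━━━━━━━━━━━━━━━━━━━━━┓             
MapNavigator                         ┃             
─────────────────────────────────────┨             
   .♣.............................   ┃             
   ...............................   ┃             
   ...............................   ┃             
   ...............................   ┃             
   ........~......................   ┃             
   ...............................   ┃             
   #.....~~~......................   ┃             
   .......~~~.....@...............   ┃             
   .....~.~~......................   ┃             
   ......~........................   ┃             
   ...............................   ┃             
   ..................^............   ┃             
   .^.............................   ┃             
   .^.............................   ┃             


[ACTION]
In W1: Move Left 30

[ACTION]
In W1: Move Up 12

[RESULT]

━━━━━━━━━━━━━━━━━━━━━━━━━━━━━━━━━━━━━┓             
MapNavigator                         ┃             
─────────────────────────────────────┨             
                                     ┃             
                                     ┃             
                                     ┃             
                                     ┃             
                                     ┃             
                                     ┃             
                                     ┃             
                  @..................┃             
                  ...................┃             
                  ...................┃             
                  ...................┃             
                  .♣.................┃             
                  ...................┃             
                  ...................┃             
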